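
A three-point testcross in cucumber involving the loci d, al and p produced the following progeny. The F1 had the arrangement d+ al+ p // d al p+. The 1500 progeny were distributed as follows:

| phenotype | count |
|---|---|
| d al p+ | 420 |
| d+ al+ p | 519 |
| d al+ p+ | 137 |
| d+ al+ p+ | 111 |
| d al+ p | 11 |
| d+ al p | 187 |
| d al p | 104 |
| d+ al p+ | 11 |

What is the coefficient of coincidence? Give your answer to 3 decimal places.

0.402

The two rarest classes, d al+ p and d+ al p+, are the double crossovers. Comparing them with the parentals, only the d allele has switched, so d is the middle locus and the order is al – d – p.
al–d: (324 + 22)/1500 = 0.2307; d–p: (215 + 22)/1500 = 0.1580.
Expected DCO frequency = 0.2307 × 0.1580 ≈ 0.03645; observed = 22/1500 ≈ 0.01467.
Coefficient of coincidence = 0.01467/0.03645 ≈ 0.402.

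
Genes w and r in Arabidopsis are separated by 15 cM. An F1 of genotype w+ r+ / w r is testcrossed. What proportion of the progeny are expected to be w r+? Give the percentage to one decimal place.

A map distance of 15 cM corresponds to a recombination frequency of 0.150.
The F1 is w+ r+ / w r, so w r+ is a recombinant gamete class with expected frequency r/2 = 0.150/2 = 0.0750.
That is 0.0750 = 7.5% of the progeny.

7.5%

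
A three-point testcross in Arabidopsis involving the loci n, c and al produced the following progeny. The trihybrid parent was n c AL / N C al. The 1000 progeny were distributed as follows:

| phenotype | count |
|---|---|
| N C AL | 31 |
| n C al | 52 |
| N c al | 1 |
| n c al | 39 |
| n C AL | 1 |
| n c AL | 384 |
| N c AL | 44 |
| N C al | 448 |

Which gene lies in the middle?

The two rarest classes, n C AL and N c al, are the double crossovers. Comparing them with the parentals, only the c allele has switched, so c is the middle locus and the order is al – c – n.

c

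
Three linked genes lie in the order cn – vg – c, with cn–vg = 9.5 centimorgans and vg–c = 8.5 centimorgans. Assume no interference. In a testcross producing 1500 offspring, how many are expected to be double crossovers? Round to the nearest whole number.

12

Map distances give recombination frequencies of 0.095 and 0.085 for the two intervals.
With no interference, expected double-crossover frequency = 0.095 × 0.085 = 0.00808.
Expected number = 0.00808 × 1500 = 12.11 ≈ 12.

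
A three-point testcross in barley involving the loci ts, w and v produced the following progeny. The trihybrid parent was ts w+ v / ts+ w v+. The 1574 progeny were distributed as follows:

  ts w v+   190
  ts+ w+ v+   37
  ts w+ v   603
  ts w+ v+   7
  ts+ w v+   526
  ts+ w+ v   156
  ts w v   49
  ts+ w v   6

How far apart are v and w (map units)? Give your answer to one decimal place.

6.3 map units

The two rarest classes, ts w+ v+ and ts+ w v, are the double crossovers. Comparing them with the parentals, only the v allele has switched, so v is the middle locus and the order is w – v – ts.
Crossovers in the w–v interval produce the single-crossover classes ts w v and ts+ w+ v+ (49 + 37 = 86) plus the double crossovers (13).
RF(w–v) = (86 + 13) / 1574 = 99/1574 = 0.0629 → 6.3 map units.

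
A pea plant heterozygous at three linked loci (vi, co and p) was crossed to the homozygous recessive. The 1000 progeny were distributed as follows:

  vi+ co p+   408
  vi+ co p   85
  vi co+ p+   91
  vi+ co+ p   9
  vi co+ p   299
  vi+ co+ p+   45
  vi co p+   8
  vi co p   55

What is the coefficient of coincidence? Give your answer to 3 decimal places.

0.753

The two most frequent reciprocal classes, vi+ co p+ and vi co+ p, are the parental types, so the F1 was vi+ co p+ / vi co+ p.
The two rarest classes, vi co p+ and vi+ co+ p, are the double crossovers. Comparing them with the parentals, only the vi allele has switched, so vi is the middle locus and the order is p – vi – co.
p–vi: (176 + 17)/1000 = 0.1930; vi–co: (100 + 17)/1000 = 0.1170.
Expected DCO frequency = 0.1930 × 0.1170 ≈ 0.02258; observed = 17/1000 ≈ 0.01700.
Coefficient of coincidence = 0.01700/0.02258 ≈ 0.753.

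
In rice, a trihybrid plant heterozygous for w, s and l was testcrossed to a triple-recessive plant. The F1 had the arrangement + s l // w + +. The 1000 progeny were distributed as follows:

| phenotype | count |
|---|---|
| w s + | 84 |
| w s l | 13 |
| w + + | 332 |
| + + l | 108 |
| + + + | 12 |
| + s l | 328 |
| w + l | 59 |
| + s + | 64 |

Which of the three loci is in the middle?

The two rarest classes, w s l and + + +, are the double crossovers. Comparing them with the parentals, only the w allele has switched, so w is the middle locus and the order is s – w – l.

w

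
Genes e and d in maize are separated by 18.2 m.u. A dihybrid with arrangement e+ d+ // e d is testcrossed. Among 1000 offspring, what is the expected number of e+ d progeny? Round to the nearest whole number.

A map distance of 18.2 m.u. corresponds to a recombination frequency of 0.182.
The F1 is e+ d+ / e d, so e+ d is a recombinant gamete class with expected frequency r/2 = 0.182/2 = 0.0910.
Expected number = 0.0910 × 1000 = 91.00 ≈ 91.

91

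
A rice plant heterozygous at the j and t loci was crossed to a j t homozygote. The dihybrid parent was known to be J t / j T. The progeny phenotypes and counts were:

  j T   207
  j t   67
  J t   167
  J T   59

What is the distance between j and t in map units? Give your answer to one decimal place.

The recombinant classes are J T and j t: 59 + 67 = 126.
Recombination frequency = 126/500 = 0.2520 ≈ 25.2%, i.e. 25.2 map units.

25.2 map units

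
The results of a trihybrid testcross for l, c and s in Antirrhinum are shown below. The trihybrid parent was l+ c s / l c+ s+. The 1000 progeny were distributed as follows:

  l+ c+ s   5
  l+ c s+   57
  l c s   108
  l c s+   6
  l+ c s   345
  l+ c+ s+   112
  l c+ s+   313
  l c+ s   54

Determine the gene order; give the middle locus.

c

The two rarest classes, l+ c+ s and l c s+, are the double crossovers. Comparing them with the parentals, only the c allele has switched, so c is the middle locus and the order is s – c – l.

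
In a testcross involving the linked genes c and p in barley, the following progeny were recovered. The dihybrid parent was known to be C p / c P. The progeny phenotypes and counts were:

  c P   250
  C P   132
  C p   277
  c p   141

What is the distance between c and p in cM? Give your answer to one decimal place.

34.1 cM

The recombinant classes are C P and c p: 132 + 141 = 273.
Recombination frequency = 273/800 = 0.3412 ≈ 34.1%, i.e. 34.1 cM.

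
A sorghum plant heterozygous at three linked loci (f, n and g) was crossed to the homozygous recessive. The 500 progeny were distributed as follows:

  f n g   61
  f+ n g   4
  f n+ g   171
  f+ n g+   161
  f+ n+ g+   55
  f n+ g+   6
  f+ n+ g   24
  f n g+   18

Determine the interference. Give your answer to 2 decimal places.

0.24

The two most frequent reciprocal classes, f+ n g+ and f n+ g, are the parental types, so the F1 was f+ n g+ / f n+ g.
The two rarest classes, f+ n g and f n+ g+, are the double crossovers. Comparing them with the parentals, only the g allele has switched, so g is the middle locus and the order is n – g – f.
n–g: (116 + 10)/500 = 0.2520; g–f: (42 + 10)/500 = 0.1040.
Expected DCO frequency = 0.2520 × 0.1040 ≈ 0.02621; observed = 10/500 ≈ 0.02000.
Coefficient of coincidence = 0.02000/0.02621 ≈ 0.76; interference = 1 − 0.76 = 0.24.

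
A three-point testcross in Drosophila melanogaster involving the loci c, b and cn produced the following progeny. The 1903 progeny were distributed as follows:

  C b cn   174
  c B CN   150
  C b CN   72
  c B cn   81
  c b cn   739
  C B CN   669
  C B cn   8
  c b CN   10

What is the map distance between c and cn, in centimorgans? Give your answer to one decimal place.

18.0 centimorgans

The two most frequent reciprocal classes, C B CN and c b cn, are the parental types, so the F1 was C B CN / c b cn.
The two rarest classes, C B cn and c b CN, are the double crossovers. Comparing them with the parentals, only the cn allele has switched, so cn is the middle locus and the order is c – cn – b.
Crossovers in the c–cn interval produce the single-crossover classes c B CN and C b cn (150 + 174 = 324) plus the double crossovers (18).
RF(c–cn) = (324 + 18) / 1903 = 342/1903 = 0.1797 → 18.0 centimorgans.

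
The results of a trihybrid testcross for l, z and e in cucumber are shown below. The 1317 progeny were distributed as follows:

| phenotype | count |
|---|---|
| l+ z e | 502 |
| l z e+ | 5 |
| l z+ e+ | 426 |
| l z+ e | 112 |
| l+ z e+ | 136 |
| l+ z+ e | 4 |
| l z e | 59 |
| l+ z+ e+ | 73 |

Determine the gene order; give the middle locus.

The two most frequent reciprocal classes, l+ z e and l z+ e+, are the parental types, so the F1 was l+ z e / l z+ e+.
The two rarest classes, l+ z+ e and l z e+, are the double crossovers. Comparing them with the parentals, only the z allele has switched, so z is the middle locus and the order is l – z – e.

z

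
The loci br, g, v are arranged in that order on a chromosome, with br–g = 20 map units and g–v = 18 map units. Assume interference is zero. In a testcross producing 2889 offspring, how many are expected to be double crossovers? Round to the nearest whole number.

104

Map distances give recombination frequencies of 0.200 and 0.180 for the two intervals.
With no interference, expected double-crossover frequency = 0.200 × 0.180 = 0.03600.
Expected number = 0.03600 × 2889 = 104.00 ≈ 104.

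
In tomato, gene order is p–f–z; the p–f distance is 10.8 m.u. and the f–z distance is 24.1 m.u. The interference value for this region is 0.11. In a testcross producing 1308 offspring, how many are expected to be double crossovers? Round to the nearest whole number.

Map distances give recombination frequencies of 0.108 and 0.241 for the two intervals.
With interference 0.11 (so coincidence = 0.89), expected double-crossover frequency = 0.108 × 0.241 × 0.89 = 0.02316.
Expected number = 0.02316 × 1308 = 30.30 ≈ 30.

30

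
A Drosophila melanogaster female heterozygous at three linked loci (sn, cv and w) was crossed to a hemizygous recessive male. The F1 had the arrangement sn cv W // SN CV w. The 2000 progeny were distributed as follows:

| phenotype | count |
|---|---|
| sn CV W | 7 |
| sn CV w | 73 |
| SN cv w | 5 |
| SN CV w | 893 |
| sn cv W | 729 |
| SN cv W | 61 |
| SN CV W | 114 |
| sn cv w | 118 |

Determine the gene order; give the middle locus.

cv

The two rarest classes, sn CV W and SN cv w, are the double crossovers. Comparing them with the parentals, only the cv allele has switched, so cv is the middle locus and the order is sn – cv – w.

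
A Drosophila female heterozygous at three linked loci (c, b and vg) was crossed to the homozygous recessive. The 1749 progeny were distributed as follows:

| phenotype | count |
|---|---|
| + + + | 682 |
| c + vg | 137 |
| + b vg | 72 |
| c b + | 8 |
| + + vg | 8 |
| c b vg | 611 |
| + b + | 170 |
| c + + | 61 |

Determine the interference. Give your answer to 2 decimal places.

The two most frequent reciprocal classes, + + + and c b vg, are the parental types, so the F1 was + + + / c b vg.
The two rarest classes, + + vg and c b +, are the double crossovers. Comparing them with the parentals, only the vg allele has switched, so vg is the middle locus and the order is c – vg – b.
c–vg: (133 + 16)/1749 = 0.0852; vg–b: (307 + 16)/1749 = 0.1847.
Expected DCO frequency = 0.0852 × 0.1847 ≈ 0.01574; observed = 16/1749 ≈ 0.00915.
Coefficient of coincidence = 0.00915/0.01574 ≈ 0.58; interference = 1 − 0.58 = 0.42.

0.42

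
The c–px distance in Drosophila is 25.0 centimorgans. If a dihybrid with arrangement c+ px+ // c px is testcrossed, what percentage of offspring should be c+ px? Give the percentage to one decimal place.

A map distance of 25.0 centimorgans corresponds to a recombination frequency of 0.250.
The F1 is c+ px+ / c px, so c+ px is a recombinant gamete class with expected frequency r/2 = 0.250/2 = 0.1250.
That is 0.1250 = 12.5% of the progeny.

12.5%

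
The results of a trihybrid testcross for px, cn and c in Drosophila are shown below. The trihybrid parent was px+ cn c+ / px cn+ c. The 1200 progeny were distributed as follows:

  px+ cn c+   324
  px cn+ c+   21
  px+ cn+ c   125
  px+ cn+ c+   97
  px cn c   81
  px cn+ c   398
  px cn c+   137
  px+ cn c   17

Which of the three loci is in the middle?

c

The two rarest classes, px+ cn c and px cn+ c+, are the double crossovers. Comparing them with the parentals, only the c allele has switched, so c is the middle locus and the order is px – c – cn.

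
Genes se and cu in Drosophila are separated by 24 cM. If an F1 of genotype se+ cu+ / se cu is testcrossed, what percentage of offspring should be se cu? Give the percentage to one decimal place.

A map distance of 24 cM corresponds to a recombination frequency of 0.240.
The F1 is se+ cu+ / se cu, so se cu is a parental gamete class with expected frequency (1 − r)/2 = 0.760/2 = 0.3800.
That is 0.3800 = 38.0% of the progeny.

38.0%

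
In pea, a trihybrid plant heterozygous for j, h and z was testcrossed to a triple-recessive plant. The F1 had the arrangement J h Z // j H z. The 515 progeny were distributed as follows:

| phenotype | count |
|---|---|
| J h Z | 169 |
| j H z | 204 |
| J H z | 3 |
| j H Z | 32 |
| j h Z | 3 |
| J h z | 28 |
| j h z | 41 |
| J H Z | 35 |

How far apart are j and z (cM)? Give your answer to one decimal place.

12.8 cM

The two rarest classes, j h Z and J H z, are the double crossovers. Comparing them with the parentals, only the j allele has switched, so j is the middle locus and the order is z – j – h.
Crossovers in the z–j interval produce the single-crossover classes J h z and j H Z (28 + 32 = 60) plus the double crossovers (6).
RF(z–j) = (60 + 6) / 515 = 66/515 = 0.1282 → 12.8 cM.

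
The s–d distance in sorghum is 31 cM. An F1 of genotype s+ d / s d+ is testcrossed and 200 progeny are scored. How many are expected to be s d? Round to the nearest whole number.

31

A map distance of 31 cM corresponds to a recombination frequency of 0.310.
The F1 is s+ d / s d+, so s d is a recombinant gamete class with expected frequency r/2 = 0.310/2 = 0.1550.
Expected number = 0.1550 × 200 = 31.00 ≈ 31.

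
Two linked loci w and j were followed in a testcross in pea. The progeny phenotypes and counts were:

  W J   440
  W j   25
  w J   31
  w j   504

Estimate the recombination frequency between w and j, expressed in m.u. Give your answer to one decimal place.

5.6 m.u.

The two most frequent classes, W J (440) and w j (504), are the parental types, so the F1 was W J / w j.
The recombinant classes are W j and w J: 25 + 31 = 56.
Recombination frequency = 56/1000 = 0.0560 ≈ 5.6%, i.e. 5.6 m.u.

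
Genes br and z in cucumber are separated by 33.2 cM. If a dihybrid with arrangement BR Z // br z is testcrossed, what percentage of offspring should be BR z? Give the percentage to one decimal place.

16.6%

A map distance of 33.2 cM corresponds to a recombination frequency of 0.332.
The F1 is BR Z / br z, so BR z is a recombinant gamete class with expected frequency r/2 = 0.332/2 = 0.1660.
That is 0.1660 = 16.6% of the progeny.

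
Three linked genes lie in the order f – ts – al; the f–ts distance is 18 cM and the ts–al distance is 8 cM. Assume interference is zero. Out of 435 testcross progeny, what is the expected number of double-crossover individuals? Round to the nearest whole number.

6

Map distances give recombination frequencies of 0.180 and 0.080 for the two intervals.
With no interference, expected double-crossover frequency = 0.180 × 0.080 = 0.01440.
Expected number = 0.01440 × 435 = 6.26 ≈ 6.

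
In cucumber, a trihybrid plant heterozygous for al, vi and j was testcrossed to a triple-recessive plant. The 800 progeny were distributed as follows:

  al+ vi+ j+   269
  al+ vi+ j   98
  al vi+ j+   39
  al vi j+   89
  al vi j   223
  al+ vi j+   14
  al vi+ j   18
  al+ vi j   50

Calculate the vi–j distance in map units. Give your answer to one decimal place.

The two most frequent reciprocal classes, al+ vi+ j+ and al vi j, are the parental types, so the F1 was al+ vi+ j+ / al vi j.
The two rarest classes, al+ vi j+ and al vi+ j, are the double crossovers. Comparing them with the parentals, only the vi allele has switched, so vi is the middle locus and the order is al – vi – j.
Crossovers in the vi–j interval produce the single-crossover classes al+ vi+ j and al vi j+ (98 + 89 = 187) plus the double crossovers (32).
RF(vi–j) = (187 + 32) / 800 = 219/800 = 0.2737 → 27.4 map units.

27.4 map units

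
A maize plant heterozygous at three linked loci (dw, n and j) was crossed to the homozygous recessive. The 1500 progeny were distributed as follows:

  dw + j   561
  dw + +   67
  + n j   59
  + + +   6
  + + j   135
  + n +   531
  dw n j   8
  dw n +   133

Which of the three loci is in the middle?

n

The two most frequent reciprocal classes, dw + j and + n +, are the parental types, so the F1 was dw + j / + n +.
The two rarest classes, dw n j and + + +, are the double crossovers. Comparing them with the parentals, only the n allele has switched, so n is the middle locus and the order is j – n – dw.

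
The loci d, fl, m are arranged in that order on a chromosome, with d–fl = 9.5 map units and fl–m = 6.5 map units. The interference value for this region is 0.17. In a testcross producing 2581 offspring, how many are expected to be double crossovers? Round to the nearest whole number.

Map distances give recombination frequencies of 0.095 and 0.065 for the two intervals.
With interference 0.17 (so coincidence = 0.83), expected double-crossover frequency = 0.095 × 0.065 × 0.83 = 0.00513.
Expected number = 0.00513 × 2581 = 13.23 ≈ 13.

13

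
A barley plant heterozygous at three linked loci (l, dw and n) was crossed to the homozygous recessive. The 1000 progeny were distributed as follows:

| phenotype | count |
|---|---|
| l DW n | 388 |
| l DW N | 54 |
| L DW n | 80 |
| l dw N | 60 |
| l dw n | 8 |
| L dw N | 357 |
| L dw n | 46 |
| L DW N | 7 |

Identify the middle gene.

dw

The two most frequent reciprocal classes, L dw N and l DW n, are the parental types, so the F1 was L dw N / l DW n.
The two rarest classes, L DW N and l dw n, are the double crossovers. Comparing them with the parentals, only the dw allele has switched, so dw is the middle locus and the order is n – dw – l.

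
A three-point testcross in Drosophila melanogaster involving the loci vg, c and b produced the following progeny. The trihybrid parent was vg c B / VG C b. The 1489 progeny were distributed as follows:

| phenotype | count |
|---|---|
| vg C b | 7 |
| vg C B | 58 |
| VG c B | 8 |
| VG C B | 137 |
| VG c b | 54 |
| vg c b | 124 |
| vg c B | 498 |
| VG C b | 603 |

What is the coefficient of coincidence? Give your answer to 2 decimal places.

The two rarest classes, VG c B and vg C b, are the double crossovers. Comparing them with the parentals, only the vg allele has switched, so vg is the middle locus and the order is c – vg – b.
c–vg: (112 + 15)/1489 = 0.0853; vg–b: (261 + 15)/1489 = 0.1854.
Expected DCO frequency = 0.0853 × 0.1854 ≈ 0.01581; observed = 15/1489 ≈ 0.01007.
Coefficient of coincidence = 0.01007/0.01581 ≈ 0.64.

0.64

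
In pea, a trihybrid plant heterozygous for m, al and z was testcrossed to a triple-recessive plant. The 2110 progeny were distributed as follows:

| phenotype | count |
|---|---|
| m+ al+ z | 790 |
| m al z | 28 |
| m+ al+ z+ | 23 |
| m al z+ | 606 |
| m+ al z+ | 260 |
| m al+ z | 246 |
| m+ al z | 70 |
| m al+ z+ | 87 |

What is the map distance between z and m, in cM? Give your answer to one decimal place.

26.4 cM

The two most frequent reciprocal classes, m+ al+ z and m al z+, are the parental types, so the F1 was m+ al+ z / m al z+.
The two rarest classes, m+ al+ z+ and m al z, are the double crossovers. Comparing them with the parentals, only the z allele has switched, so z is the middle locus and the order is m – z – al.
Crossovers in the m–z interval produce the single-crossover classes m al+ z and m+ al z+ (246 + 260 = 506) plus the double crossovers (51).
RF(m–z) = (506 + 51) / 2110 = 557/2110 = 0.2640 → 26.4 cM.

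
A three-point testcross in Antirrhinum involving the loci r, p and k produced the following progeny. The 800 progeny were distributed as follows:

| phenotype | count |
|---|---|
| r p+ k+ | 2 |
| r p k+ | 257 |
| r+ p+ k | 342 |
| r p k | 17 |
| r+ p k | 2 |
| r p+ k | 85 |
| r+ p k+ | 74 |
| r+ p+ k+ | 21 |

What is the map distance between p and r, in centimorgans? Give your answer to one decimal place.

20.4 centimorgans

The two most frequent reciprocal classes, r+ p+ k and r p k+, are the parental types, so the F1 was r+ p+ k / r p k+.
The two rarest classes, r+ p k and r p+ k+, are the double crossovers. Comparing them with the parentals, only the p allele has switched, so p is the middle locus and the order is r – p – k.
Crossovers in the r–p interval produce the single-crossover classes r p+ k and r+ p k+ (85 + 74 = 159) plus the double crossovers (4).
RF(r–p) = (159 + 4) / 800 = 163/800 = 0.2037 → 20.4 centimorgans.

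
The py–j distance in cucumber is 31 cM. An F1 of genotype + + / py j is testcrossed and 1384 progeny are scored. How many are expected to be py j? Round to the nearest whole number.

A map distance of 31 cM corresponds to a recombination frequency of 0.310.
The F1 is + + / py j, so py j is a parental gamete class with expected frequency (1 − r)/2 = 0.690/2 = 0.3450.
Expected number = 0.3450 × 1384 = 477.48 ≈ 477.

477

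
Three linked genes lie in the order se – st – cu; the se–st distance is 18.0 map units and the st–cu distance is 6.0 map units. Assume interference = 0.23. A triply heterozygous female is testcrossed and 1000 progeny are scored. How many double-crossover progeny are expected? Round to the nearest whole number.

Map distances give recombination frequencies of 0.180 and 0.060 for the two intervals.
With interference 0.23 (so coincidence = 0.77), expected double-crossover frequency = 0.180 × 0.060 × 0.77 = 0.00832.
Expected number = 0.00832 × 1000 = 8.32 ≈ 8.

8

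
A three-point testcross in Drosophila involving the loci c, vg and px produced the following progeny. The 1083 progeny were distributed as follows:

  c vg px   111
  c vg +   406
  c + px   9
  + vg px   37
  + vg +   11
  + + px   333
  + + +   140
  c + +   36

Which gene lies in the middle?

The two most frequent reciprocal classes, c vg + and + + px, are the parental types, so the F1 was c vg + / + + px.
The two rarest classes, + vg + and c + px, are the double crossovers. Comparing them with the parentals, only the c allele has switched, so c is the middle locus and the order is px – c – vg.

c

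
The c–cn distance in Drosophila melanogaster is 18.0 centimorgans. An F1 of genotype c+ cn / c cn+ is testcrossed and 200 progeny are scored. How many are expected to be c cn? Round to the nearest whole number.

A map distance of 18.0 centimorgans corresponds to a recombination frequency of 0.180.
The F1 is c+ cn / c cn+, so c cn is a recombinant gamete class with expected frequency r/2 = 0.180/2 = 0.0900.
Expected number = 0.0900 × 200 = 18.00 ≈ 18.

18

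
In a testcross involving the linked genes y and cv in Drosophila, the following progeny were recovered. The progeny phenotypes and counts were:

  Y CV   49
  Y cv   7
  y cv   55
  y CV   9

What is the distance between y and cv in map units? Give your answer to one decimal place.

The two most frequent classes, Y CV (49) and y cv (55), are the parental types, so the F1 was Y CV / y cv.
The recombinant classes are Y cv and y CV: 7 + 9 = 16.
Recombination frequency = 16/120 = 0.1333 ≈ 13.3%, i.e. 13.3 map units.

13.3 map units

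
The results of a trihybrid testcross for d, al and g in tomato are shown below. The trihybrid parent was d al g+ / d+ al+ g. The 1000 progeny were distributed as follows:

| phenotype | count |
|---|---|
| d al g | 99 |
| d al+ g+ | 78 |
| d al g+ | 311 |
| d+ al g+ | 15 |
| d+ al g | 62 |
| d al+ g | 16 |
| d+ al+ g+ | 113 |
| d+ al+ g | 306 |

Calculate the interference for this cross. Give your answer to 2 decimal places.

0.25

The two rarest classes, d+ al g+ and d al+ g, are the double crossovers. Comparing them with the parentals, only the d allele has switched, so d is the middle locus and the order is al – d – g.
al–d: (140 + 31)/1000 = 0.1710; d–g: (212 + 31)/1000 = 0.2430.
Expected DCO frequency = 0.1710 × 0.2430 ≈ 0.04155; observed = 31/1000 ≈ 0.03100.
Coefficient of coincidence = 0.03100/0.04155 ≈ 0.75; interference = 1 − 0.75 = 0.25.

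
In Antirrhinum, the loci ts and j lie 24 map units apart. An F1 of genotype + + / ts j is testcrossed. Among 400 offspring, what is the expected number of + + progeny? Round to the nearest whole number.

A map distance of 24 map units corresponds to a recombination frequency of 0.240.
The F1 is + + / ts j, so + + is a parental gamete class with expected frequency (1 − r)/2 = 0.760/2 = 0.3800.
Expected number = 0.3800 × 400 = 152.00 ≈ 152.

152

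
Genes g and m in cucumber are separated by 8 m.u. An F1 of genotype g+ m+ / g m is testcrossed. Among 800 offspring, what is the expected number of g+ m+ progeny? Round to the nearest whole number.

A map distance of 8 m.u. corresponds to a recombination frequency of 0.080.
The F1 is g+ m+ / g m, so g+ m+ is a parental gamete class with expected frequency (1 − r)/2 = 0.920/2 = 0.4600.
Expected number = 0.4600 × 800 = 368.00 ≈ 368.

368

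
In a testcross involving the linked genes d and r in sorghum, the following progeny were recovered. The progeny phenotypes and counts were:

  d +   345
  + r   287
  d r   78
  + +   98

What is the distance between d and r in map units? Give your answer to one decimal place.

21.8 map units

The two most frequent classes, + r (287) and d + (345), are the parental types, so the F1 was + r / d +.
The recombinant classes are + + and d r: 98 + 78 = 176.
Recombination frequency = 176/808 = 0.2178 ≈ 21.8%, i.e. 21.8 map units.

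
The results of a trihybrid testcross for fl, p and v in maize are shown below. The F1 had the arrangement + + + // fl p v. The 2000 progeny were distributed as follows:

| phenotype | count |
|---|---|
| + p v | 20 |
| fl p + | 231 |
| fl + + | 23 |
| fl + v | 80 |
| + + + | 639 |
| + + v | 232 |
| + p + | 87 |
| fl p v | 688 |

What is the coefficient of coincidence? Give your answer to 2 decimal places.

0.81

The two rarest classes, fl + + and + p v, are the double crossovers. Comparing them with the parentals, only the fl allele has switched, so fl is the middle locus and the order is v – fl – p.
v–fl: (463 + 43)/2000 = 0.2530; fl–p: (167 + 43)/2000 = 0.1050.
Expected DCO frequency = 0.2530 × 0.1050 ≈ 0.02656; observed = 43/2000 ≈ 0.02150.
Coefficient of coincidence = 0.02150/0.02656 ≈ 0.81.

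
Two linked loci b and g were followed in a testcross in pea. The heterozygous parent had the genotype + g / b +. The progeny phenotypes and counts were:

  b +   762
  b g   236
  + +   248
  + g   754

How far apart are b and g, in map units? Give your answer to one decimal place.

24.2 map units

The recombinant classes are + + and b g: 248 + 236 = 484.
Recombination frequency = 484/2000 = 0.2420 ≈ 24.2%, i.e. 24.2 map units.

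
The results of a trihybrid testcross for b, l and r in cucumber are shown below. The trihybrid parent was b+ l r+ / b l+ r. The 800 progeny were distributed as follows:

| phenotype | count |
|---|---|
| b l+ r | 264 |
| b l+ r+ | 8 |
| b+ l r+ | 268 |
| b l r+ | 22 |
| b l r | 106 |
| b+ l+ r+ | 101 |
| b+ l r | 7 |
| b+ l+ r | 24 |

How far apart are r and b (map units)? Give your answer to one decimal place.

7.6 map units

The two rarest classes, b+ l r and b l+ r+, are the double crossovers. Comparing them with the parentals, only the r allele has switched, so r is the middle locus and the order is b – r – l.
Crossovers in the b–r interval produce the single-crossover classes b l r+ and b+ l+ r (22 + 24 = 46) plus the double crossovers (15).
RF(b–r) = (46 + 15) / 800 = 61/800 = 0.0762 → 7.6 map units.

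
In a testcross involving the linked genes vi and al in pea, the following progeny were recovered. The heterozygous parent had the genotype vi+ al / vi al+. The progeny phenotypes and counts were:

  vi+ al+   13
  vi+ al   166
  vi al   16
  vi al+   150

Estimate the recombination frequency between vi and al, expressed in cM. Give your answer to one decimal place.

The recombinant classes are vi+ al+ and vi al: 13 + 16 = 29.
Recombination frequency = 29/345 = 0.0841 ≈ 8.4%, i.e. 8.4 cM.

8.4 cM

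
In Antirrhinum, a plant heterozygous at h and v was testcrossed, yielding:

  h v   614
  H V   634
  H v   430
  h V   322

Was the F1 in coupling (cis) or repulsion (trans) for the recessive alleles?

The two most frequent classes are H V (634) and h v (614); these are the parental (non-recombinant) types.
So the F1 carried H V on one chromosome and h v on the other — the recessive alleles are on the same chromosome (cis / coupling).

cis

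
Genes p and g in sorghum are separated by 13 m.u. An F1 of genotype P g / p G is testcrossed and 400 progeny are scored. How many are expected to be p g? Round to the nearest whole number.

26

A map distance of 13 m.u. corresponds to a recombination frequency of 0.130.
The F1 is P g / p G, so p g is a recombinant gamete class with expected frequency r/2 = 0.130/2 = 0.0650.
Expected number = 0.0650 × 400 = 26.00 ≈ 26.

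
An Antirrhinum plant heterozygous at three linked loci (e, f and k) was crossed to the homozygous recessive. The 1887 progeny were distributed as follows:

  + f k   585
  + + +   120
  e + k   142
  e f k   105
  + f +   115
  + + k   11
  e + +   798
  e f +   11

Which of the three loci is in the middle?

The two most frequent reciprocal classes, e + + and + f k, are the parental types, so the F1 was e + + / + f k.
The two rarest classes, e f + and + + k, are the double crossovers. Comparing them with the parentals, only the f allele has switched, so f is the middle locus and the order is e – f – k.

f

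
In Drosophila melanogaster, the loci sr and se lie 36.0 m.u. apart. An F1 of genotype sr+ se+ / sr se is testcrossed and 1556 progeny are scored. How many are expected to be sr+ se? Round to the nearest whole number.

A map distance of 36.0 m.u. corresponds to a recombination frequency of 0.360.
The F1 is sr+ se+ / sr se, so sr+ se is a recombinant gamete class with expected frequency r/2 = 0.360/2 = 0.1800.
Expected number = 0.1800 × 1556 = 280.08 ≈ 280.

280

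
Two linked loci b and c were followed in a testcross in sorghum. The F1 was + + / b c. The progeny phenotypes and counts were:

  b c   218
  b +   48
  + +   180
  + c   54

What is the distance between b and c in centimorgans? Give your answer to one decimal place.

20.4 centimorgans

The recombinant classes are + c and b +: 54 + 48 = 102.
Recombination frequency = 102/500 = 0.2040 ≈ 20.4%, i.e. 20.4 centimorgans.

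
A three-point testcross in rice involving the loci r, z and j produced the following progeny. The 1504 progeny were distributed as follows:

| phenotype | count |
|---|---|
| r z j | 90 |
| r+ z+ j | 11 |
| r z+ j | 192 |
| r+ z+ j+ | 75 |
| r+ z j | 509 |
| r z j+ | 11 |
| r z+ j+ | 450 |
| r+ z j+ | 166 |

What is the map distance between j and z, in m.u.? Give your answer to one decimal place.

The two most frequent reciprocal classes, r+ z j and r z+ j+, are the parental types, so the F1 was r+ z j / r z+ j+.
The two rarest classes, r+ z+ j and r z j+, are the double crossovers. Comparing them with the parentals, only the z allele has switched, so z is the middle locus and the order is r – z – j.
Crossovers in the z–j interval produce the single-crossover classes r+ z j+ and r z+ j (166 + 192 = 358) plus the double crossovers (22).
RF(z–j) = (358 + 22) / 1504 = 380/1504 = 0.2527 → 25.3 m.u.

25.3 m.u.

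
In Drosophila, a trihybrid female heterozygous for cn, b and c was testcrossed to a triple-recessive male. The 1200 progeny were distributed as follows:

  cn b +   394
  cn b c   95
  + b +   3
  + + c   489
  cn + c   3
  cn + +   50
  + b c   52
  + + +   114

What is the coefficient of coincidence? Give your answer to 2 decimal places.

0.31

The two most frequent reciprocal classes, cn b + and + + c, are the parental types, so the F1 was cn b + / + + c.
The two rarest classes, + b + and cn + c, are the double crossovers. Comparing them with the parentals, only the cn allele has switched, so cn is the middle locus and the order is b – cn – c.
b–cn: (102 + 6)/1200 = 0.0900; cn–c: (209 + 6)/1200 = 0.1792.
Expected DCO frequency = 0.0900 × 0.1792 ≈ 0.01613; observed = 6/1200 ≈ 0.00500.
Coefficient of coincidence = 0.00500/0.01613 ≈ 0.31.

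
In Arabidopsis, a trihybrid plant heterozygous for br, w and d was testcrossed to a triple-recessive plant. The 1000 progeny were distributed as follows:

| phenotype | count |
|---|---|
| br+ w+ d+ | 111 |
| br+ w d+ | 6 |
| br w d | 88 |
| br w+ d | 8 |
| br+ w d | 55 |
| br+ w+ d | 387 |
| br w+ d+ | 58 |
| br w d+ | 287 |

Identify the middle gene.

br

The two most frequent reciprocal classes, br+ w+ d and br w d+, are the parental types, so the F1 was br+ w+ d / br w d+.
The two rarest classes, br w+ d and br+ w d+, are the double crossovers. Comparing them with the parentals, only the br allele has switched, so br is the middle locus and the order is d – br – w.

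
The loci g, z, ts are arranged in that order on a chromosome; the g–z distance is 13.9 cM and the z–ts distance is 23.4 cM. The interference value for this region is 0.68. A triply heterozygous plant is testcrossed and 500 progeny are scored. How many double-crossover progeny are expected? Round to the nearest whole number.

5

Map distances give recombination frequencies of 0.139 and 0.234 for the two intervals.
With interference 0.68 (so coincidence = 0.32), expected double-crossover frequency = 0.139 × 0.234 × 0.32 = 0.01041.
Expected number = 0.01041 × 500 = 5.20 ≈ 5.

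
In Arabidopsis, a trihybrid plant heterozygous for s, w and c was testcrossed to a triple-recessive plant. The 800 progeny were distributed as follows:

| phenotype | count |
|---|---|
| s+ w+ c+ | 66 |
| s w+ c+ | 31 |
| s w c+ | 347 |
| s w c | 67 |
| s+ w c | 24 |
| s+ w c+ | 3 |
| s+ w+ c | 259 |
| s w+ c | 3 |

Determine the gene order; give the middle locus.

The two most frequent reciprocal classes, s w c+ and s+ w+ c, are the parental types, so the F1 was s w c+ / s+ w+ c.
The two rarest classes, s+ w c+ and s w+ c, are the double crossovers. Comparing them with the parentals, only the s allele has switched, so s is the middle locus and the order is c – s – w.

s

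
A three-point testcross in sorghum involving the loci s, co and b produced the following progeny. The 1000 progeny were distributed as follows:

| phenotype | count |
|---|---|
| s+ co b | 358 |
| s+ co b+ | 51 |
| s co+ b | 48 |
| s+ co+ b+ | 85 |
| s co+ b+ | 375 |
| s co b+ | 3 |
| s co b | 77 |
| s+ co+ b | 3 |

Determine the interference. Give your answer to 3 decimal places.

0.660

The two most frequent reciprocal classes, s+ co b and s co+ b+, are the parental types, so the F1 was s+ co b / s co+ b+.
The two rarest classes, s+ co+ b and s co b+, are the double crossovers. Comparing them with the parentals, only the co allele has switched, so co is the middle locus and the order is b – co – s.
b–co: (99 + 6)/1000 = 0.1050; co–s: (162 + 6)/1000 = 0.1680.
Expected DCO frequency = 0.1050 × 0.1680 ≈ 0.01764; observed = 6/1000 ≈ 0.00600.
Coefficient of coincidence = 0.00600/0.01764 ≈ 0.340; interference = 1 − 0.340 = 0.660.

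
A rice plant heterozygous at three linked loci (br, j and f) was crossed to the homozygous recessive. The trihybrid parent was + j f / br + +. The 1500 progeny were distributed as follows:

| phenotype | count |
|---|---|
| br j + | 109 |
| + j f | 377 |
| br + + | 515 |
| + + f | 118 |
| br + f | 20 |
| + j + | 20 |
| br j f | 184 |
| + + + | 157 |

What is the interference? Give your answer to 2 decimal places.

The two rarest classes, + j + and br + f, are the double crossovers. Comparing them with the parentals, only the f allele has switched, so f is the middle locus and the order is j – f – br.
j–f: (227 + 40)/1500 = 0.1780; f–br: (341 + 40)/1500 = 0.2540.
Expected DCO frequency = 0.1780 × 0.2540 ≈ 0.04521; observed = 40/1500 ≈ 0.02667.
Coefficient of coincidence = 0.02667/0.04521 ≈ 0.59; interference = 1 − 0.59 = 0.41.

0.41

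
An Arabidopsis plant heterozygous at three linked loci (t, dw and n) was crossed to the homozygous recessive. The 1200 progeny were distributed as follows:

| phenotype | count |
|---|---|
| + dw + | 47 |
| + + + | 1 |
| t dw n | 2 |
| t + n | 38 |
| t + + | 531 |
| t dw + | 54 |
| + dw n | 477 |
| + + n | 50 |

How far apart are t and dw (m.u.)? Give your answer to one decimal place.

8.9 m.u.

The two most frequent reciprocal classes, t + + and + dw n, are the parental types, so the F1 was t + + / + dw n.
The two rarest classes, + + + and t dw n, are the double crossovers. Comparing them with the parentals, only the t allele has switched, so t is the middle locus and the order is n – t – dw.
Crossovers in the t–dw interval produce the single-crossover classes t dw + and + + n (54 + 50 = 104) plus the double crossovers (3).
RF(t–dw) = (104 + 3) / 1200 = 107/1200 = 0.0892 → 8.9 m.u.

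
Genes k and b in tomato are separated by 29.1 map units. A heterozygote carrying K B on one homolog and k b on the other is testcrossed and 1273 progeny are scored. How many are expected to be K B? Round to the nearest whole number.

451

A map distance of 29.1 map units corresponds to a recombination frequency of 0.291.
The F1 is K B / k b, so K B is a parental gamete class with expected frequency (1 − r)/2 = 0.709/2 = 0.3545.
Expected number = 0.3545 × 1273 = 451.28 ≈ 451.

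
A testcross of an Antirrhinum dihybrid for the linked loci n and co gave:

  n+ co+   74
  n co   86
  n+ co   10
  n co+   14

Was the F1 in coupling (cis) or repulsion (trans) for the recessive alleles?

cis

The two most frequent classes are n+ co+ (74) and n co (86); these are the parental (non-recombinant) types.
So the F1 carried n+ co+ on one chromosome and n co on the other — the recessive alleles are on the same chromosome (cis / coupling).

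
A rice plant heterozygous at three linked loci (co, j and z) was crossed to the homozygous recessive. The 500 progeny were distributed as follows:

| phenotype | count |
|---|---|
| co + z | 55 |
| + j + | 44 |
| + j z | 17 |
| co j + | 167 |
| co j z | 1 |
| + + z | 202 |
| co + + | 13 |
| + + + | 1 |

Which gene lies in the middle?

The two most frequent reciprocal classes, + + z and co j +, are the parental types, so the F1 was + + z / co j +.
The two rarest classes, + + + and co j z, are the double crossovers. Comparing them with the parentals, only the z allele has switched, so z is the middle locus and the order is co – z – j.

z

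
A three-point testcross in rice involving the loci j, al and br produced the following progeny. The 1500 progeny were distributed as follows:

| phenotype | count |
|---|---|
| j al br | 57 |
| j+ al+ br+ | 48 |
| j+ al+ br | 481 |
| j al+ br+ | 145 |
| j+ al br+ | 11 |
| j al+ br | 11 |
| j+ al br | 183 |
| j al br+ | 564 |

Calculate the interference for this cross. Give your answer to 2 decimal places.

The two most frequent reciprocal classes, j+ al+ br and j al br+, are the parental types, so the F1 was j+ al+ br / j al br+.
The two rarest classes, j al+ br and j+ al br+, are the double crossovers. Comparing them with the parentals, only the j allele has switched, so j is the middle locus and the order is al – j – br.
al–j: (328 + 22)/1500 = 0.2333; j–br: (105 + 22)/1500 = 0.0847.
Expected DCO frequency = 0.2333 × 0.0847 ≈ 0.01976; observed = 22/1500 ≈ 0.01467.
Coefficient of coincidence = 0.01467/0.01976 ≈ 0.74; interference = 1 − 0.74 = 0.26.

0.26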